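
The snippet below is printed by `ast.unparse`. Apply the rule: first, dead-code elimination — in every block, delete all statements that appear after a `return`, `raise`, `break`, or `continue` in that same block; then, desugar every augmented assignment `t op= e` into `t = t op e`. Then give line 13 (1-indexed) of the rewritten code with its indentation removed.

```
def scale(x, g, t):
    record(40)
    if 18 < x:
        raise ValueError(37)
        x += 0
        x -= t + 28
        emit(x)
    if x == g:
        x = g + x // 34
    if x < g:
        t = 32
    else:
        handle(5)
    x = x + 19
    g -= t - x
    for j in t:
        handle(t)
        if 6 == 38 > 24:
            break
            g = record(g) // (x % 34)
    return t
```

Transformed code:
def scale(x, g, t):
    record(40)
    if 18 < x:
        raise ValueError(37)
    if x == g:
        x = g + x // 34
    if x < g:
        t = 32
    else:
        handle(5)
    x = x + 19
    g = g - (t - x)
    for j in t:
        handle(t)
        if 6 == 38 > 24:
            break
    return t

for j in t:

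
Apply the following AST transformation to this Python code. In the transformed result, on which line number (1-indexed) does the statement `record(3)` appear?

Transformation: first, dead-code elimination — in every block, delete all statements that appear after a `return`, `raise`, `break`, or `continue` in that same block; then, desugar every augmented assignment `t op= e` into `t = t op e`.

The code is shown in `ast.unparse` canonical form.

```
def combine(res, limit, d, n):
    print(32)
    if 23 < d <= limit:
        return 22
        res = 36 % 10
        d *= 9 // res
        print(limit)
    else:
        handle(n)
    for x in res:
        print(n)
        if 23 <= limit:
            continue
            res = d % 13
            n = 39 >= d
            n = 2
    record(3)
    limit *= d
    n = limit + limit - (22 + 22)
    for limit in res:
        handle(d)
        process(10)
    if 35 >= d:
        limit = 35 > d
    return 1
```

Transformed code:
def combine(res, limit, d, n):
    print(32)
    if 23 < d <= limit:
        return 22
    else:
        handle(n)
    for x in res:
        print(n)
        if 23 <= limit:
            continue
    record(3)
    limit = limit * d
    n = limit + limit - (22 + 22)
    for limit in res:
        handle(d)
        process(10)
    if 35 >= d:
        limit = 35 > d
    return 1

11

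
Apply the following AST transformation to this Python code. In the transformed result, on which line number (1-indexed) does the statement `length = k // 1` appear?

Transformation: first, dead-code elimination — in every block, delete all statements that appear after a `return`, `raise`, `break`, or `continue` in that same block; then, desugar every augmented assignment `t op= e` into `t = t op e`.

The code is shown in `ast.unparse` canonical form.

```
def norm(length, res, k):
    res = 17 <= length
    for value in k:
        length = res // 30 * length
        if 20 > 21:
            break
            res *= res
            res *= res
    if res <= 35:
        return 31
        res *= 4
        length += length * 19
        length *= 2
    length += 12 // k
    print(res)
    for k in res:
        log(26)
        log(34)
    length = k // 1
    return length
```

14

Transformed code:
def norm(length, res, k):
    res = 17 <= length
    for value in k:
        length = res // 30 * length
        if 20 > 21:
            break
    if res <= 35:
        return 31
    length = length + 12 // k
    print(res)
    for k in res:
        log(26)
        log(34)
    length = k // 1
    return length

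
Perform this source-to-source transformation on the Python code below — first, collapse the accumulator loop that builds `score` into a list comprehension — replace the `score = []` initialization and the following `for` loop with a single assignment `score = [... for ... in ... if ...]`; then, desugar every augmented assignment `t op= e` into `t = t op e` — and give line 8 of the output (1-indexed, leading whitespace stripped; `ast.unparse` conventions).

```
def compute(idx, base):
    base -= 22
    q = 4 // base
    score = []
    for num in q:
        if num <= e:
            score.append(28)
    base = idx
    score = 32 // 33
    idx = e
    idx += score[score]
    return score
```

Transformed code:
def compute(idx, base):
    base = base - 22
    q = 4 // base
    score = [28 for num in q if num <= e]
    base = idx
    score = 32 // 33
    idx = e
    idx = idx + score[score]
    return score

idx = idx + score[score]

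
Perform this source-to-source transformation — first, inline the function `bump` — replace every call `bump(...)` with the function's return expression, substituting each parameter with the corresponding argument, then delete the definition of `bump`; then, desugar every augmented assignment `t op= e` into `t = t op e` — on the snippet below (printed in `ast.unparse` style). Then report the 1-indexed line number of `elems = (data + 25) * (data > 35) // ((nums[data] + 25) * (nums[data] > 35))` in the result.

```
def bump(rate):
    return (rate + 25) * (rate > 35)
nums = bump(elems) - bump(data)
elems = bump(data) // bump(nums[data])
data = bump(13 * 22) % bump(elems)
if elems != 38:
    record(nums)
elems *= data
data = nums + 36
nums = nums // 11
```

Transformed code:
nums = (elems + 25) * (elems > 35) - (data + 25) * (data > 35)
elems = (data + 25) * (data > 35) // ((nums[data] + 25) * (nums[data] > 35))
data = (13 * 22 + 25) * (13 * 22 > 35) % ((elems + 25) * (elems > 35))
if elems != 38:
    record(nums)
elems = elems * data
data = nums + 36
nums = nums // 11

2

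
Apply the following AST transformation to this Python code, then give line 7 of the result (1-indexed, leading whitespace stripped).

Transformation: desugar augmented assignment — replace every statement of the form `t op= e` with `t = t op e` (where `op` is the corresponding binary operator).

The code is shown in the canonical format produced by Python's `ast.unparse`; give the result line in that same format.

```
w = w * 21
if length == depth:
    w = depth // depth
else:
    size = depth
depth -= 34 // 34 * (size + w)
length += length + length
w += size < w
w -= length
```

Transformed code:
w = w * 21
if length == depth:
    w = depth // depth
else:
    size = depth
depth = depth - 34 // 34 * (size + w)
length = length + (length + length)
w = w + (size < w)
w = w - length

length = length + (length + length)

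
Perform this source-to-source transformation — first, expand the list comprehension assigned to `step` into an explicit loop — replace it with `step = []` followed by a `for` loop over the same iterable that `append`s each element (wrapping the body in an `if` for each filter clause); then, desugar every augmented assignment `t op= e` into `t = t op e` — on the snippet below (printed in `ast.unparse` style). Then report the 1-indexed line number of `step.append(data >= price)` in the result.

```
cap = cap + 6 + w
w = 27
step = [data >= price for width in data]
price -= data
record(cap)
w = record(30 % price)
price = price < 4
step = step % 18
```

5

Transformed code:
cap = cap + 6 + w
w = 27
step = []
for width in data:
    step.append(data >= price)
price = price - data
record(cap)
w = record(30 % price)
price = price < 4
step = step % 18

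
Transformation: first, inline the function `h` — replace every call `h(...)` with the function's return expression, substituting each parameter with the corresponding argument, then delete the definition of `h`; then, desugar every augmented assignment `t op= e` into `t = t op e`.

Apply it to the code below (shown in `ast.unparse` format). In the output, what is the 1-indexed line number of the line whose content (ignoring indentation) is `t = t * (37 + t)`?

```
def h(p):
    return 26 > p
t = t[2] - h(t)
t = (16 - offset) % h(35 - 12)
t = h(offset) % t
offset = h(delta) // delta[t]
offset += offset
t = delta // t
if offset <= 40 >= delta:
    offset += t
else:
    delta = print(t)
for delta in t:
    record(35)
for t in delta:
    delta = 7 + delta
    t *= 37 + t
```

15

Transformed code:
t = t[2] - (26 > t)
t = (16 - offset) % (26 > 35 - 12)
t = (26 > offset) % t
offset = (26 > delta) // delta[t]
offset = offset + offset
t = delta // t
if offset <= 40 >= delta:
    offset = offset + t
else:
    delta = print(t)
for delta in t:
    record(35)
for t in delta:
    delta = 7 + delta
    t = t * (37 + t)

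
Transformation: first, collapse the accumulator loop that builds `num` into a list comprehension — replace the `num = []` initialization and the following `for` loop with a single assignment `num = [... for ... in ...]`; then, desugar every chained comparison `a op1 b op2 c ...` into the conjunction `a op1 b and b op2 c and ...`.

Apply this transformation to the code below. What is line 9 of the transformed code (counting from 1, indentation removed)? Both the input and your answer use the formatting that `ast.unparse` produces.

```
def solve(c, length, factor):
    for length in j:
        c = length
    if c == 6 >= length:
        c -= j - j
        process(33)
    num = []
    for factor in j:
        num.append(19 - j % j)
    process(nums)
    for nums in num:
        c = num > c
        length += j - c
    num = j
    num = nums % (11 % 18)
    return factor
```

Transformed code:
def solve(c, length, factor):
    for length in j:
        c = length
    if c == 6 and 6 >= length:
        c -= j - j
        process(33)
    num = [19 - j % j for factor in j]
    process(nums)
    for nums in num:
        c = num > c
        length += j - c
    num = j
    num = nums % (11 % 18)
    return factor

for nums in num:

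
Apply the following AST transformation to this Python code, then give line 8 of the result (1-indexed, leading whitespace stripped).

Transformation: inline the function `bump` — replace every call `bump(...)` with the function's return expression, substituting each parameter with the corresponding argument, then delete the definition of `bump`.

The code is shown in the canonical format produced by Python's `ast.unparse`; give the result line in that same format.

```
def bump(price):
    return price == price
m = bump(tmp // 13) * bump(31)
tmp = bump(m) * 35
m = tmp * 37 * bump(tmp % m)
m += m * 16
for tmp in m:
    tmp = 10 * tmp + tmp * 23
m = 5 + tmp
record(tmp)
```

record(tmp)

Transformed code:
m = (tmp // 13 == tmp // 13) * (31 == 31)
tmp = (m == m) * 35
m = tmp * 37 * (tmp % m == tmp % m)
m += m * 16
for tmp in m:
    tmp = 10 * tmp + tmp * 23
m = 5 + tmp
record(tmp)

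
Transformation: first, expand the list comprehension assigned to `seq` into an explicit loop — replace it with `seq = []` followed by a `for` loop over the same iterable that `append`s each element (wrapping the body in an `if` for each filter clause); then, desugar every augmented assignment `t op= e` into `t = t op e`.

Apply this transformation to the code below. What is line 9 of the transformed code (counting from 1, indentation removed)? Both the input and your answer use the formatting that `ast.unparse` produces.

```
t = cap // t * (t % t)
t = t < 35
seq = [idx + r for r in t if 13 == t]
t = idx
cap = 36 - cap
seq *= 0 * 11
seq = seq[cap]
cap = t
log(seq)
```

Transformed code:
t = cap // t * (t % t)
t = t < 35
seq = []
for r in t:
    if 13 == t:
        seq.append(idx + r)
t = idx
cap = 36 - cap
seq = seq * (0 * 11)
seq = seq[cap]
cap = t
log(seq)

seq = seq * (0 * 11)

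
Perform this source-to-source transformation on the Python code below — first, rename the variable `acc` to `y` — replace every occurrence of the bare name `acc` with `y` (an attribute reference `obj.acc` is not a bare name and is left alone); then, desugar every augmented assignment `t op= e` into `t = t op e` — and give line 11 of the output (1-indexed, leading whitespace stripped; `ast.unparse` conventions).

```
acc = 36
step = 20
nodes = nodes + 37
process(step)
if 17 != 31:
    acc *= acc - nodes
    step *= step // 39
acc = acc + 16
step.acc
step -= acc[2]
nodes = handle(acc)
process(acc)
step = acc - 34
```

nodes = handle(y)

Transformed code:
y = 36
step = 20
nodes = nodes + 37
process(step)
if 17 != 31:
    y = y * (y - nodes)
    step = step * (step // 39)
y = y + 16
step.acc
step = step - y[2]
nodes = handle(y)
process(y)
step = y - 34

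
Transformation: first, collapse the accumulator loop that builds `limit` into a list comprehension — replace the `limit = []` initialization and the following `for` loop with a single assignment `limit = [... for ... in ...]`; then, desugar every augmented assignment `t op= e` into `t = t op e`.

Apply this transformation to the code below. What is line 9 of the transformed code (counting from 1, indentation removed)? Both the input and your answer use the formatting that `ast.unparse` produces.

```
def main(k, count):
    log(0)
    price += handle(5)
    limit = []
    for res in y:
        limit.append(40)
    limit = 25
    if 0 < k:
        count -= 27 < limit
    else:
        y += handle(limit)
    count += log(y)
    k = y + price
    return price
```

Transformed code:
def main(k, count):
    log(0)
    price = price + handle(5)
    limit = [40 for res in y]
    limit = 25
    if 0 < k:
        count = count - (27 < limit)
    else:
        y = y + handle(limit)
    count = count + log(y)
    k = y + price
    return price

y = y + handle(limit)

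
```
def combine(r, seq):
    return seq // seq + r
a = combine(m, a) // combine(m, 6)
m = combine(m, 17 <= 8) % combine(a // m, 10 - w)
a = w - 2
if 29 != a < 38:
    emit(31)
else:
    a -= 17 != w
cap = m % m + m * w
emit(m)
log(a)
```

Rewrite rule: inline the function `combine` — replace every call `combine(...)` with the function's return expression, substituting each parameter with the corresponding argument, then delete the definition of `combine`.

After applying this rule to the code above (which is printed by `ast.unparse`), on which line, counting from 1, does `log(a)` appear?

10

Transformed code:
a = (a // a + m) // (6 // 6 + m)
m = ((17 <= 8) // (17 <= 8) + m) % ((10 - w) // (10 - w) + a // m)
a = w - 2
if 29 != a < 38:
    emit(31)
else:
    a -= 17 != w
cap = m % m + m * w
emit(m)
log(a)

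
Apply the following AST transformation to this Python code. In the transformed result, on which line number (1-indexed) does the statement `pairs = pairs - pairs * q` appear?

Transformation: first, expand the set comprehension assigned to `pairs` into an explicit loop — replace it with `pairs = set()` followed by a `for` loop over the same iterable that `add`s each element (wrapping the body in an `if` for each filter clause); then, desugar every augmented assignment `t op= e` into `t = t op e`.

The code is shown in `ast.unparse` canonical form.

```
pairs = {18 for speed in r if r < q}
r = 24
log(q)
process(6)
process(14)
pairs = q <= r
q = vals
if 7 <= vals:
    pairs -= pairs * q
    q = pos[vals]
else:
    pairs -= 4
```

12

Transformed code:
pairs = set()
for speed in r:
    if r < q:
        pairs.add(18)
r = 24
log(q)
process(6)
process(14)
pairs = q <= r
q = vals
if 7 <= vals:
    pairs = pairs - pairs * q
    q = pos[vals]
else:
    pairs = pairs - 4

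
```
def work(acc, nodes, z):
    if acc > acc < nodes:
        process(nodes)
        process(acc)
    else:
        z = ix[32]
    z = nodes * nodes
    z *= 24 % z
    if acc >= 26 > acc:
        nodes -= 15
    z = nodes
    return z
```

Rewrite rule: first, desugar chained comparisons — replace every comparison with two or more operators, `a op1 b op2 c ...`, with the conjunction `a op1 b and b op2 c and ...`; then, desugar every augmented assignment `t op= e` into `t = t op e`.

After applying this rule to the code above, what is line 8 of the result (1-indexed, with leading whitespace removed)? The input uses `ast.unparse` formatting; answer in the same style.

Transformed code:
def work(acc, nodes, z):
    if acc > acc and acc < nodes:
        process(nodes)
        process(acc)
    else:
        z = ix[32]
    z = nodes * nodes
    z = z * (24 % z)
    if acc >= 26 and 26 > acc:
        nodes = nodes - 15
    z = nodes
    return z

z = z * (24 % z)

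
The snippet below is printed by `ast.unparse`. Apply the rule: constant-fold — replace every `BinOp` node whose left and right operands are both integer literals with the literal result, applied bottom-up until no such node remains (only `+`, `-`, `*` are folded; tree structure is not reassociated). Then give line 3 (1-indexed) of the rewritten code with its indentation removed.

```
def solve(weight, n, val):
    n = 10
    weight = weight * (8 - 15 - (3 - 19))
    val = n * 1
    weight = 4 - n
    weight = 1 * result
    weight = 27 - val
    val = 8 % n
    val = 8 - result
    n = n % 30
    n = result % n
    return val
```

Transformed code:
def solve(weight, n, val):
    n = 10
    weight = weight * 9
    val = n * 1
    weight = 4 - n
    weight = 1 * result
    weight = 27 - val
    val = 8 % n
    val = 8 - result
    n = n % 30
    n = result % n
    return val

weight = weight * 9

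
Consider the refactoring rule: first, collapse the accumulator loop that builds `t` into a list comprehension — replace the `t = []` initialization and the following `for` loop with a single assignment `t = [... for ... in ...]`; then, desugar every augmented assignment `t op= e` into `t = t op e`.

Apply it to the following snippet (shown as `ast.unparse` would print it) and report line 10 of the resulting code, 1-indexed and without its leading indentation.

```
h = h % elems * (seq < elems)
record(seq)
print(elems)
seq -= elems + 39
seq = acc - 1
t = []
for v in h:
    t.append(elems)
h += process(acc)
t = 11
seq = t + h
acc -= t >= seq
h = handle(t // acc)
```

acc = acc - (t >= seq)

Transformed code:
h = h % elems * (seq < elems)
record(seq)
print(elems)
seq = seq - (elems + 39)
seq = acc - 1
t = [elems for v in h]
h = h + process(acc)
t = 11
seq = t + h
acc = acc - (t >= seq)
h = handle(t // acc)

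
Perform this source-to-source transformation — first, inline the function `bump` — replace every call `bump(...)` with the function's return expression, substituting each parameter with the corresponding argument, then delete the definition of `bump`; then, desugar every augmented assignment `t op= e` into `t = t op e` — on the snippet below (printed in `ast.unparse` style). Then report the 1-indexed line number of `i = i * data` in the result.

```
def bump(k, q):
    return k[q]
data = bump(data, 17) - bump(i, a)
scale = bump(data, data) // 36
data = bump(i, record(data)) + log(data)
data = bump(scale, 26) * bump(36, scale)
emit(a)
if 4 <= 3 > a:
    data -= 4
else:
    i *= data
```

9

Transformed code:
data = data[17] - i[a]
scale = data[data] // 36
data = i[record(data)] + log(data)
data = scale[26] * 36[scale]
emit(a)
if 4 <= 3 > a:
    data = data - 4
else:
    i = i * data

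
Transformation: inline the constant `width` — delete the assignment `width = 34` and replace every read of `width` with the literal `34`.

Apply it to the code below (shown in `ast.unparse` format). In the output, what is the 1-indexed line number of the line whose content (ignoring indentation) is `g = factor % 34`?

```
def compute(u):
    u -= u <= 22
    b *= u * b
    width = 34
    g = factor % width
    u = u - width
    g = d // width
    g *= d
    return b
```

4

Transformed code:
def compute(u):
    u -= u <= 22
    b *= u * b
    g = factor % 34
    u = u - 34
    g = d // 34
    g *= d
    return b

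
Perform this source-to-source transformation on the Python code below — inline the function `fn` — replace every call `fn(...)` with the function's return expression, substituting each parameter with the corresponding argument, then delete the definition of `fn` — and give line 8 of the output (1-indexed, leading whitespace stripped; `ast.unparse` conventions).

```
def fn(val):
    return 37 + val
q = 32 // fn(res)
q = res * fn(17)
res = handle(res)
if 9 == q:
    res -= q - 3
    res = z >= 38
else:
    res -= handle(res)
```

res -= handle(res)

Transformed code:
q = 32 // (37 + res)
q = res * (37 + 17)
res = handle(res)
if 9 == q:
    res -= q - 3
    res = z >= 38
else:
    res -= handle(res)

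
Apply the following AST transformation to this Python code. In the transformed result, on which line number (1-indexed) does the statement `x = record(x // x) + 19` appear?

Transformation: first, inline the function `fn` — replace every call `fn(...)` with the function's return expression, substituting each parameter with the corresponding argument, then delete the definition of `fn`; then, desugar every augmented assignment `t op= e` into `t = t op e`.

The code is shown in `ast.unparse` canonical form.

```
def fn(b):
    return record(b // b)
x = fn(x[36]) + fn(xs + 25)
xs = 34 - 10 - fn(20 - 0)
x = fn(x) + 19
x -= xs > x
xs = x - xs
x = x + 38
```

3

Transformed code:
x = record(x[36] // x[36]) + record((xs + 25) // (xs + 25))
xs = 34 - 10 - record((20 - 0) // (20 - 0))
x = record(x // x) + 19
x = x - (xs > x)
xs = x - xs
x = x + 38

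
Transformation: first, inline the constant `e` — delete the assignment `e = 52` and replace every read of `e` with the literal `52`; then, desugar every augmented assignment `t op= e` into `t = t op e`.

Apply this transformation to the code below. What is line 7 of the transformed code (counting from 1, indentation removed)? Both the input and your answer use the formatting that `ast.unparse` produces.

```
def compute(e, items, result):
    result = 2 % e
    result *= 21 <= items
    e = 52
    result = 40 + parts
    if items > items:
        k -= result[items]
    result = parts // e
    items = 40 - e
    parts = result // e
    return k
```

Transformed code:
def compute(e, items, result):
    result = 2 % 52
    result = result * (21 <= items)
    result = 40 + parts
    if items > items:
        k = k - result[items]
    result = parts // 52
    items = 40 - 52
    parts = result // 52
    return k

result = parts // 52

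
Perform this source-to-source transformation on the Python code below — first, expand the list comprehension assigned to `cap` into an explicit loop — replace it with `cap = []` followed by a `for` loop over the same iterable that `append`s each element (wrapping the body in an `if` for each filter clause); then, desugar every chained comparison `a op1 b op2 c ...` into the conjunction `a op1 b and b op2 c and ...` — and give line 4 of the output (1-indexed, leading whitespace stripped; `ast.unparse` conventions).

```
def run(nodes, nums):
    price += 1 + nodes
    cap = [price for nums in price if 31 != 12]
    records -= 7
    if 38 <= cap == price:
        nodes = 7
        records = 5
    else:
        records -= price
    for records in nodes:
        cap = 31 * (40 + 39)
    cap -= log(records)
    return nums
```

for nums in price:

Transformed code:
def run(nodes, nums):
    price += 1 + nodes
    cap = []
    for nums in price:
        if 31 != 12:
            cap.append(price)
    records -= 7
    if 38 <= cap and cap == price:
        nodes = 7
        records = 5
    else:
        records -= price
    for records in nodes:
        cap = 31 * (40 + 39)
    cap -= log(records)
    return nums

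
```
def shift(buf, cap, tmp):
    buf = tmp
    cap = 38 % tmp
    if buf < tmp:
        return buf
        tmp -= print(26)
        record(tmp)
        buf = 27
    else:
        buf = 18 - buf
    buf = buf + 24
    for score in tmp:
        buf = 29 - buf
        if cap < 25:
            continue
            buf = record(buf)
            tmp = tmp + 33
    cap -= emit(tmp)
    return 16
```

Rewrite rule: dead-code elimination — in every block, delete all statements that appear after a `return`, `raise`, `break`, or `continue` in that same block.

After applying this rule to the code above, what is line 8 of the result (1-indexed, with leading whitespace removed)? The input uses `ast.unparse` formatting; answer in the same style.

buf = buf + 24

Transformed code:
def shift(buf, cap, tmp):
    buf = tmp
    cap = 38 % tmp
    if buf < tmp:
        return buf
    else:
        buf = 18 - buf
    buf = buf + 24
    for score in tmp:
        buf = 29 - buf
        if cap < 25:
            continue
    cap -= emit(tmp)
    return 16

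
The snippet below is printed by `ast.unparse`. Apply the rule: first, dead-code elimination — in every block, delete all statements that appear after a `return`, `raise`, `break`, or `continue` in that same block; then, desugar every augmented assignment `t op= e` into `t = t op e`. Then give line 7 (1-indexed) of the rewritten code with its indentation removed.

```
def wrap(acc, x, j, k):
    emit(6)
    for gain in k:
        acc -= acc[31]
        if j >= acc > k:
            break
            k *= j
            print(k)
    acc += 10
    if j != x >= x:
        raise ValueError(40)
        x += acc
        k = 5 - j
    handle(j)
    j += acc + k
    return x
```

acc = acc + 10

Transformed code:
def wrap(acc, x, j, k):
    emit(6)
    for gain in k:
        acc = acc - acc[31]
        if j >= acc > k:
            break
    acc = acc + 10
    if j != x >= x:
        raise ValueError(40)
    handle(j)
    j = j + (acc + k)
    return x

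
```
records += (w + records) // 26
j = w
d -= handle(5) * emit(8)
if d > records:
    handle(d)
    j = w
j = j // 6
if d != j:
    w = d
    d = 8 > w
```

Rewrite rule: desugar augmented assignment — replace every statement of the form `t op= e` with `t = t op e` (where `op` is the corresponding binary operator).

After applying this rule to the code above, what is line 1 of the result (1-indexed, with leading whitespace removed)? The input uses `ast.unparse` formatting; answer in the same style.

records = records + (w + records) // 26

Transformed code:
records = records + (w + records) // 26
j = w
d = d - handle(5) * emit(8)
if d > records:
    handle(d)
    j = w
j = j // 6
if d != j:
    w = d
    d = 8 > w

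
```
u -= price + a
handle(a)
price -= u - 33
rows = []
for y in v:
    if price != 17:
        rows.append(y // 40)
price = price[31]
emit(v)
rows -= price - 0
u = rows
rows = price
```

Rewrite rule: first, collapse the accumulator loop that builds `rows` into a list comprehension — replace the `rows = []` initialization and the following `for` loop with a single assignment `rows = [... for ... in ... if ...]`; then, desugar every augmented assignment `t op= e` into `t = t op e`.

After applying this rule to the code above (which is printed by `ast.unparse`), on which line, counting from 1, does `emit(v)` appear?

6

Transformed code:
u = u - (price + a)
handle(a)
price = price - (u - 33)
rows = [y // 40 for y in v if price != 17]
price = price[31]
emit(v)
rows = rows - (price - 0)
u = rows
rows = price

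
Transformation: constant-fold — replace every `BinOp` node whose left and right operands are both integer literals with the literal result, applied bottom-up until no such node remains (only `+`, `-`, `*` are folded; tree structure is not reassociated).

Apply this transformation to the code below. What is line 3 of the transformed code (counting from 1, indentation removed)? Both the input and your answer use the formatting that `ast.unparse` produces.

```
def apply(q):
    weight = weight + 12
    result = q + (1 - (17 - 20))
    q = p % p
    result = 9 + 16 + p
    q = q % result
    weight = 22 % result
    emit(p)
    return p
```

Transformed code:
def apply(q):
    weight = weight + 12
    result = q + 4
    q = p % p
    result = 25 + p
    q = q % result
    weight = 22 % result
    emit(p)
    return p

result = q + 4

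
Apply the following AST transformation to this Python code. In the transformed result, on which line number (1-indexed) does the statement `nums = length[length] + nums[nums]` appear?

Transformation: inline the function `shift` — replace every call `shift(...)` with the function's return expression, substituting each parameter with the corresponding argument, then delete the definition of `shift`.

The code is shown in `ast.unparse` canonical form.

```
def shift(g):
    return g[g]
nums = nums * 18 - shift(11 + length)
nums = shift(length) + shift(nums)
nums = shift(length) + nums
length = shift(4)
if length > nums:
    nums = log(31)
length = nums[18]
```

Transformed code:
nums = nums * 18 - (11 + length)[11 + length]
nums = length[length] + nums[nums]
nums = length[length] + nums
length = 4[4]
if length > nums:
    nums = log(31)
length = nums[18]

2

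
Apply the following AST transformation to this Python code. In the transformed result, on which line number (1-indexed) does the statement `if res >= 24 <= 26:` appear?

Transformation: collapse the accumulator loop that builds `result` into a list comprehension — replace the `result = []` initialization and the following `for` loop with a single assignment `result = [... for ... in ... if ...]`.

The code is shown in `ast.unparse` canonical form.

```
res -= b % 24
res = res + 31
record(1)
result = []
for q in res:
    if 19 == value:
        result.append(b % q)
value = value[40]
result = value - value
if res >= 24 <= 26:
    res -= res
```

Transformed code:
res -= b % 24
res = res + 31
record(1)
result = [b % q for q in res if 19 == value]
value = value[40]
result = value - value
if res >= 24 <= 26:
    res -= res

7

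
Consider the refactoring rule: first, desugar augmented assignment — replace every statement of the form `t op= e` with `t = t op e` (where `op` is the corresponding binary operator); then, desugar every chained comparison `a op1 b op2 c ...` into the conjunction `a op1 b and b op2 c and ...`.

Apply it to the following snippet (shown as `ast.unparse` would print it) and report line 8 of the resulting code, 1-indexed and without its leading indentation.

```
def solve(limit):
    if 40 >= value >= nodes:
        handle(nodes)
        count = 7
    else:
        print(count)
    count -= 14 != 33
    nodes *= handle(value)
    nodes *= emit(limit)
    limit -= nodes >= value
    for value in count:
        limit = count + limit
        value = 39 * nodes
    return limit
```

Transformed code:
def solve(limit):
    if 40 >= value and value >= nodes:
        handle(nodes)
        count = 7
    else:
        print(count)
    count = count - (14 != 33)
    nodes = nodes * handle(value)
    nodes = nodes * emit(limit)
    limit = limit - (nodes >= value)
    for value in count:
        limit = count + limit
        value = 39 * nodes
    return limit

nodes = nodes * handle(value)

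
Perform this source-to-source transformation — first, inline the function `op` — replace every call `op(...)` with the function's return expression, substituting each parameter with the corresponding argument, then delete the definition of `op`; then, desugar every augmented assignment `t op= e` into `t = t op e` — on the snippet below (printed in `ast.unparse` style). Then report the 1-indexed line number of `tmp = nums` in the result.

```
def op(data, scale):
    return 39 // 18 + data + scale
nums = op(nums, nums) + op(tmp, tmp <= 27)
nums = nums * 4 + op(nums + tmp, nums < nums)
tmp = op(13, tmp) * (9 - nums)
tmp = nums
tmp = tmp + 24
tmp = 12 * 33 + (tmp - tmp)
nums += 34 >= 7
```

4

Transformed code:
nums = 39 // 18 + nums + nums + (39 // 18 + tmp + (tmp <= 27))
nums = nums * 4 + (39 // 18 + (nums + tmp) + (nums < nums))
tmp = (39 // 18 + 13 + tmp) * (9 - nums)
tmp = nums
tmp = tmp + 24
tmp = 12 * 33 + (tmp - tmp)
nums = nums + (34 >= 7)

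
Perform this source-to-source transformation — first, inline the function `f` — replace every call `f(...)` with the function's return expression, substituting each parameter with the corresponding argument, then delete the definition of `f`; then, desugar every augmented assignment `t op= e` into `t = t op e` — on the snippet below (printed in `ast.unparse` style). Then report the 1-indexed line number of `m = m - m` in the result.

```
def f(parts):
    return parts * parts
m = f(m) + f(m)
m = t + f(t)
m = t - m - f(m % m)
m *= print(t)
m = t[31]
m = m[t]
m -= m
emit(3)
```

7

Transformed code:
m = m * m + m * m
m = t + t * t
m = t - m - m % m * (m % m)
m = m * print(t)
m = t[31]
m = m[t]
m = m - m
emit(3)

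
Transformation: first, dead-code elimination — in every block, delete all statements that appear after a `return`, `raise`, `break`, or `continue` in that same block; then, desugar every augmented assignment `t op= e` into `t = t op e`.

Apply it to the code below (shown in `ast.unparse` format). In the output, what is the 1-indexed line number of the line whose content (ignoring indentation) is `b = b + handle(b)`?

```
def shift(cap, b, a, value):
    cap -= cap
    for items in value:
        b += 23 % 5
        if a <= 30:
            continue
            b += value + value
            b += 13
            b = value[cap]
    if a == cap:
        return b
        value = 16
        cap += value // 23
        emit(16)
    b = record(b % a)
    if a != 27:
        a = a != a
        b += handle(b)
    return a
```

Transformed code:
def shift(cap, b, a, value):
    cap = cap - cap
    for items in value:
        b = b + 23 % 5
        if a <= 30:
            continue
    if a == cap:
        return b
    b = record(b % a)
    if a != 27:
        a = a != a
        b = b + handle(b)
    return a

12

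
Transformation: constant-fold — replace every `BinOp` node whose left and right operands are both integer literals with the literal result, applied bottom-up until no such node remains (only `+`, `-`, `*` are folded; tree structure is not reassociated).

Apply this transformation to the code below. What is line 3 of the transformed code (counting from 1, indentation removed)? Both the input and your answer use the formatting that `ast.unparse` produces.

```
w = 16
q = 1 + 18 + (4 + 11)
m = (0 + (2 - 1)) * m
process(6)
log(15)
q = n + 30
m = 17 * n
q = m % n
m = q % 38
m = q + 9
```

Transformed code:
w = 16
q = 34
m = 1 * m
process(6)
log(15)
q = n + 30
m = 17 * n
q = m % n
m = q % 38
m = q + 9

m = 1 * m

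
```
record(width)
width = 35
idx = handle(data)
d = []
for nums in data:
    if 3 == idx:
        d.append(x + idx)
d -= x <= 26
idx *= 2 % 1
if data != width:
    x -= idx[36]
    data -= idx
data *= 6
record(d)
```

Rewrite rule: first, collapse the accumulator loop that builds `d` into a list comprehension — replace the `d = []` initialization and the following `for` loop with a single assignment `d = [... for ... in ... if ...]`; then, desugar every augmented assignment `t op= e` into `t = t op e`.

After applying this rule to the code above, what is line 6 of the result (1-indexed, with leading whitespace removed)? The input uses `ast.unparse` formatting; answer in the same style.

Transformed code:
record(width)
width = 35
idx = handle(data)
d = [x + idx for nums in data if 3 == idx]
d = d - (x <= 26)
idx = idx * (2 % 1)
if data != width:
    x = x - idx[36]
    data = data - idx
data = data * 6
record(d)

idx = idx * (2 % 1)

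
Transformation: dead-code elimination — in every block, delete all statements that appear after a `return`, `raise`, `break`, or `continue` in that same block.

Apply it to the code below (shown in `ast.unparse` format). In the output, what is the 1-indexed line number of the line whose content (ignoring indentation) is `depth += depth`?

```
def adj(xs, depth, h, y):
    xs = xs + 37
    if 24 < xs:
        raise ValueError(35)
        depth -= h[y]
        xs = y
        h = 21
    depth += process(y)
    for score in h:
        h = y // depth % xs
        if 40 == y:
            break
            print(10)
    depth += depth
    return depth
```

Transformed code:
def adj(xs, depth, h, y):
    xs = xs + 37
    if 24 < xs:
        raise ValueError(35)
    depth += process(y)
    for score in h:
        h = y // depth % xs
        if 40 == y:
            break
    depth += depth
    return depth

10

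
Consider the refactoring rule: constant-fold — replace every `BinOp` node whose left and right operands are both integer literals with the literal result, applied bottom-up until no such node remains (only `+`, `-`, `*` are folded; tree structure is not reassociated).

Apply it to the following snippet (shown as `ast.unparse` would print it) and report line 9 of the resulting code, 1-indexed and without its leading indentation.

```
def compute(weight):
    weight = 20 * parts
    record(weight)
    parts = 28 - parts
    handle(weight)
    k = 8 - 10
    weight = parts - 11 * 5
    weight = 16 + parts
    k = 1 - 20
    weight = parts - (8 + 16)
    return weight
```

Transformed code:
def compute(weight):
    weight = 20 * parts
    record(weight)
    parts = 28 - parts
    handle(weight)
    k = -2
    weight = parts - 55
    weight = 16 + parts
    k = -19
    weight = parts - 24
    return weight

k = -19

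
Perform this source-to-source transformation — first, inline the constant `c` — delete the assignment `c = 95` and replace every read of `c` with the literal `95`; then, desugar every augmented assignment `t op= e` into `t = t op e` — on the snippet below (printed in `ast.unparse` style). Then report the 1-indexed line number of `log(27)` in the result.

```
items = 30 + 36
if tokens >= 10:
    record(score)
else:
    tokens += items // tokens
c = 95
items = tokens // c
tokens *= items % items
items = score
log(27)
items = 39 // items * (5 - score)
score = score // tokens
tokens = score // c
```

9

Transformed code:
items = 30 + 36
if tokens >= 10:
    record(score)
else:
    tokens = tokens + items // tokens
items = tokens // 95
tokens = tokens * (items % items)
items = score
log(27)
items = 39 // items * (5 - score)
score = score // tokens
tokens = score // 95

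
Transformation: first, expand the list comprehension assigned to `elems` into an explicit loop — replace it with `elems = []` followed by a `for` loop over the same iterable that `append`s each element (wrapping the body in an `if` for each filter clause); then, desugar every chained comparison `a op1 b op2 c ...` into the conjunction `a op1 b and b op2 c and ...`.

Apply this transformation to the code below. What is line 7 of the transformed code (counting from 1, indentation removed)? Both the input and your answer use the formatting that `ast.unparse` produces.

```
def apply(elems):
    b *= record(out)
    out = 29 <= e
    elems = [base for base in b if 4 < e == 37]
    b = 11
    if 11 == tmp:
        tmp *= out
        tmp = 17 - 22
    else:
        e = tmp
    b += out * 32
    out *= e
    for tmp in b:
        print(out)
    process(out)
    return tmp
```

elems.append(base)

Transformed code:
def apply(elems):
    b *= record(out)
    out = 29 <= e
    elems = []
    for base in b:
        if 4 < e and e == 37:
            elems.append(base)
    b = 11
    if 11 == tmp:
        tmp *= out
        tmp = 17 - 22
    else:
        e = tmp
    b += out * 32
    out *= e
    for tmp in b:
        print(out)
    process(out)
    return tmp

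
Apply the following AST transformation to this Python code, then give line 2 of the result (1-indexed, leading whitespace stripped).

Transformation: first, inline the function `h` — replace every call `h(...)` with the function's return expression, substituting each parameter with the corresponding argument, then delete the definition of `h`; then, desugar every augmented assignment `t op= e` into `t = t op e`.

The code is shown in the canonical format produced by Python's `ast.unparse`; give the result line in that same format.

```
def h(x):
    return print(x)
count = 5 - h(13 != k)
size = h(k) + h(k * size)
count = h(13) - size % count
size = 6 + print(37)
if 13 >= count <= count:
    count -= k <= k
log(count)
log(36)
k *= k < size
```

Transformed code:
count = 5 - print(13 != k)
size = print(k) + print(k * size)
count = print(13) - size % count
size = 6 + print(37)
if 13 >= count <= count:
    count = count - (k <= k)
log(count)
log(36)
k = k * (k < size)

size = print(k) + print(k * size)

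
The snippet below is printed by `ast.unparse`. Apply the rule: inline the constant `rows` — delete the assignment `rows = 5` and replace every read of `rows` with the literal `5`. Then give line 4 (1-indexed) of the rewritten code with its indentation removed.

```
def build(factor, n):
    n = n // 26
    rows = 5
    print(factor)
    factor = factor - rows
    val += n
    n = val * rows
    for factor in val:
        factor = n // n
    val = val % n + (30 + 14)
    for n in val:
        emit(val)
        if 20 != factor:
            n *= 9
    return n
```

factor = factor - 5

Transformed code:
def build(factor, n):
    n = n // 26
    print(factor)
    factor = factor - 5
    val += n
    n = val * 5
    for factor in val:
        factor = n // n
    val = val % n + (30 + 14)
    for n in val:
        emit(val)
        if 20 != factor:
            n *= 9
    return n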